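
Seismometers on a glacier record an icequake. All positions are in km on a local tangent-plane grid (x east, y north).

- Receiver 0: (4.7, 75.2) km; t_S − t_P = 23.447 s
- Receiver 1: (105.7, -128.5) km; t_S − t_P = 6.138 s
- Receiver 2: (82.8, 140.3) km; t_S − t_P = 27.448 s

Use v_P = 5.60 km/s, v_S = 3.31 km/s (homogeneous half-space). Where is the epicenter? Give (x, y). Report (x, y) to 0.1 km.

x ≈ 114.5 km, y ≈ -79.6 km

Distance from S−P lag: d = Δt · v_P v_S / (v_P − v_S) = Δt · (5.60·3.31)/(5.60−3.31) ≈ 8.0943·Δt.
So d_Receiver 0 = 189.79, d_Receiver 1 = 49.68, d_Receiver 2 = 222.17 km.
Circle about each station: (x − 4.7)² + (y − 75.2)² = 189.79²; (x − 105.7)² + (y + 128.5)² = 49.68²; (x − 82.8)² + (y − 140.3)² = 222.17².
Subtracting pairs of circle equations eliminates x²+y² and gives linear equations (the radical axes):
202.0 x − 407.4 y = 55559.75
156.2 x + 130.2 y = 7523.54
Solving the 2×2 system: x ≈ 114.5, y ≈ -79.6 km.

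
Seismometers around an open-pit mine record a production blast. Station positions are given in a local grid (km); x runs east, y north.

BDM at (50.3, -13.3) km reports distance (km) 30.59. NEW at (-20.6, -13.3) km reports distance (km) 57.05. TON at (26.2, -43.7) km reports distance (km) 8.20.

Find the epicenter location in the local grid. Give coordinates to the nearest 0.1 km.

(31.2, -37.2)

Circle about each station: (x − 50.3)² + (y + 13.3)² = 30.59²; (x + 20.6)² + (y + 13.3)² = 57.05²; (x − 26.2)² + (y + 43.7)² = 8.20².
Subtracting pairs of circle equations eliminates x²+y² and gives linear equations (the radical axes):
-141.8 x + 0.0 y = -4424.68
-48.2 x − 60.8 y = 757.66
Solving the 2×2 system: x ≈ 31.2, y ≈ -37.2 km.
Check against BDM (with the unrounded x, y): √((x − 50.3)²+(y + 13.3)²) = 30.59 ≈ 30.59 km. ✓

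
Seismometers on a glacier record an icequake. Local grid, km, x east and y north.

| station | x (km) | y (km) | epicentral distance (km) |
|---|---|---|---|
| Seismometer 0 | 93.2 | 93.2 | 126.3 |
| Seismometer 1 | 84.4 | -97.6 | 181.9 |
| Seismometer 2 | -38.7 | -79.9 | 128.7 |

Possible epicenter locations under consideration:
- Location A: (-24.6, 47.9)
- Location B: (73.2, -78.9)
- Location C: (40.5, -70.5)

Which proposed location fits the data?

For each candidate, compare |candidate − station| to the reported distance:
Location A: residuals Seismometer 0 0.1, Seismometer 1 0.1, Seismometer 2 0.1 → max 0.1 km
Location B: residuals Seismometer 0 47.0, Seismometer 1 160.1, Seismometer 2 16.8 → max 160.1 km
Location C: residuals Seismometer 0 45.7, Seismometer 1 130.3, Seismometer 2 48.9 → max 130.3 km
Only Location A has all residuals ≈ 0.

Location A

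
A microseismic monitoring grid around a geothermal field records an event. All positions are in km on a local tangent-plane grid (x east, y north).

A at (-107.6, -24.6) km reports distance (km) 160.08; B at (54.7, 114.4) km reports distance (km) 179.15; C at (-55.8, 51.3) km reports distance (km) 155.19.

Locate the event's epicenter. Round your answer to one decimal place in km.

(47.4, -64.6)

Circle about each station: (x + 107.6)² + (y + 24.6)² = 160.08²; (x − 54.7)² + (y − 114.4)² = 179.15²; (x + 55.8)² + (y − 51.3)² = 155.19².
Subtracting the A equation from the B and C equations removes the quadratic terms:
324.6 x + 278.0 y = -2572.59
103.6 x + 151.8 y = -4895.92
Solving the 2×2 system: x ≈ 47.4, y ≈ -64.6 km.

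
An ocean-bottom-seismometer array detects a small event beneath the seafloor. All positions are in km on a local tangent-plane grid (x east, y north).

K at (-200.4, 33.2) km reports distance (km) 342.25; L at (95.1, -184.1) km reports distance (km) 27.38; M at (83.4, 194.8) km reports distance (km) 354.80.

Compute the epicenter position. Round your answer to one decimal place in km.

x ≈ 82.1 km, y ≈ -160.0 km

Circle about each station: (x + 200.4)² + (y − 33.2)² = 342.25²; (x − 95.1)² + (y + 184.1)² = 27.38²; (x − 83.4)² + (y − 194.8)² = 354.80².
Subtracting pairs of circle equations eliminates x²+y² and gives linear equations (the radical axes):
591.0 x − 434.6 y = 118059.82
567.6 x + 323.2 y = -5107.78
Solving the 2×2 system: x ≈ 82.1, y ≈ -160.0 km.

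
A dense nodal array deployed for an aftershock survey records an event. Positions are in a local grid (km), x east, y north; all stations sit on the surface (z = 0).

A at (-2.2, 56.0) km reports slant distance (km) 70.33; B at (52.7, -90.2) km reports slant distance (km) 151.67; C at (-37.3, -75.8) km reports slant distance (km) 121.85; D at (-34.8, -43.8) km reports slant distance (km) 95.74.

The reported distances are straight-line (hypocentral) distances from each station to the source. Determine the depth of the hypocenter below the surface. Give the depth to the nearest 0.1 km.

61.9 km

Each station gives a sphere (x−x_i)² + (y−y_i)² + z² = d_i² (stations at z=0).
Subtracting the A sphere from B and C: z² cancels, leaving linear equations in x and y:
109.8 x − 292.4 y = -10284.99
-70.2 x − 263.6 y = -5905.02
Solving: x ≈ -19.901, y ≈ 27.701 km (keep extra digits for the depth step; rounded: -19.9, 27.7).
Then from the A sphere: z² = 70.33² − (x + 2.2)² − (y − 56.0)² with x = -19.901, y = 27.701, so z ≈ 61.904 ≈ 61.9 km.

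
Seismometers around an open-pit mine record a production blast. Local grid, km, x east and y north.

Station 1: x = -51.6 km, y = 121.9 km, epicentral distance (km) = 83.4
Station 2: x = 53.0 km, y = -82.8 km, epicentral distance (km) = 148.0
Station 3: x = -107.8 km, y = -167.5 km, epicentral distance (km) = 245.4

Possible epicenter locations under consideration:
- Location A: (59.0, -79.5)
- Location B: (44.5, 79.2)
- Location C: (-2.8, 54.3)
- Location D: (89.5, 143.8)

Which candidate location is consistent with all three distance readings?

Location C

For each candidate, compare |candidate − station| to the reported distance:
Location A: residuals Station 1 146.4, Station 2 141.2, Station 3 56.8 → max 146.4 km
Location B: residuals Station 1 21.8, Station 2 14.2, Station 3 44.5 → max 44.5 km
Location C: residuals Station 1 0.0, Station 2 0.0, Station 3 0.0 → max 0.0 km
Location D: residuals Station 1 59.4, Station 2 81.5, Station 3 123.2 → max 123.2 km
Only Location C has all residuals ≈ 0.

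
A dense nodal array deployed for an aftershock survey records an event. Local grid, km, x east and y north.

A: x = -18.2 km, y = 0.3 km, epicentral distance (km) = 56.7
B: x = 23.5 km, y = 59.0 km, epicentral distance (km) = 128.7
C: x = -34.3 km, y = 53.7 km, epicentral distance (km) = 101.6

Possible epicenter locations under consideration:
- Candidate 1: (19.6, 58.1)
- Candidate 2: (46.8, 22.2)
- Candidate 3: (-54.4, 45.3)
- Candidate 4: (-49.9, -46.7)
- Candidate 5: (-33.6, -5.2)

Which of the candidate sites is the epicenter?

Candidate 4

For each candidate, compare |candidate − station| to the reported distance:
Candidate 1: residuals A 12.4, B 124.7, C 47.5 → max 124.7 km
Candidate 2: residuals A 11.9, B 85.1, C 14.6 → max 85.1 km
Candidate 3: residuals A 1.1, B 49.6, C 79.8 → max 79.8 km
Candidate 4: residuals A 0.0, B 0.0, C 0.0 → max 0.0 km
Candidate 5: residuals A 40.3, B 42.8, C 42.7 → max 42.8 km
Only Candidate 4 has all residuals ≈ 0.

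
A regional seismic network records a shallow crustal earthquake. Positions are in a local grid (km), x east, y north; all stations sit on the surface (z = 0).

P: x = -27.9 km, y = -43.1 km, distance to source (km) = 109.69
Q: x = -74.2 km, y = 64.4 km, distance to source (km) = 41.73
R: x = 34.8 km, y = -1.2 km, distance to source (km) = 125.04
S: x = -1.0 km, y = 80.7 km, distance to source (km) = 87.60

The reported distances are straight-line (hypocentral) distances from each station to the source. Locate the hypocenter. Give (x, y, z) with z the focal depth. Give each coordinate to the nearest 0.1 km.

Each station gives a sphere (x−x_i)² + (y−y_i)² + z² = d_i² (stations at z=0).
Subtracting the P sphere from Q and R: z² cancels, leaving linear equations in x and y:
-92.6 x + 215.0 y = 17307.48
125.4 x + 83.8 y = -5026.65
Solving: x ≈ -72.898, y ≈ 49.103 km (keep extra digits for the depth step; rounded: -72.9, 49.1).
Then from the P sphere: z² = 109.69² − (x + 27.9)² − (y + 43.1)² with x = -72.898, y = 49.103, so z ≈ 38.803 ≈ 38.8 km.

(-72.9, 49.1, 38.8)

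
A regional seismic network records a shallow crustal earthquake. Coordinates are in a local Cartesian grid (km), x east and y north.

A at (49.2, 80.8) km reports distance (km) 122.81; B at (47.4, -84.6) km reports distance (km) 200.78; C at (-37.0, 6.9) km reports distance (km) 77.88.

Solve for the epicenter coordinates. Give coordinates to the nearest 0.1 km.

-73.5 km east, 75.7 km north

Circle about each station: (x − 49.2)² + (y − 80.8)² = 122.81²; (x − 47.4)² + (y + 84.6)² = 200.78²; (x + 37.0)² + (y − 6.9)² = 77.88².
Subtracting pairs of circle equations eliminates x²+y² and gives linear equations (the radical axes):
-3.6 x − 330.8 y = -24775.67
-172.4 x − 147.8 y = 1484.33
Solving the 2×2 system: x ≈ -73.5, y ≈ 75.7 km.
Check against A (with the unrounded x, y): √((x − 49.2)²+(y − 80.8)²) = 122.81 ≈ 122.81 km. ✓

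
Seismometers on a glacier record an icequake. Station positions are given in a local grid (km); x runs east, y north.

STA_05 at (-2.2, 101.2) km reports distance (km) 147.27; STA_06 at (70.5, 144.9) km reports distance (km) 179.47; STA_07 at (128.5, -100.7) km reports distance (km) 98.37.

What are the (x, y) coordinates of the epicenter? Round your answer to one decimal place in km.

Circle about each station: (x + 2.2)² + (y − 101.2)² = 147.27²; (x − 70.5)² + (y − 144.9)² = 179.47²; (x − 128.5)² + (y + 100.7)² = 98.37².
Subtracting the STA_05 equation from the STA_06 and STA_07 equations removes the quadratic terms:
145.4 x + 87.4 y = 5198.95
261.4 x − 403.8 y = 28418.26
Solving the 2×2 system: x ≈ 56.2, y ≈ -34.0 km.

(56.2, -34.0)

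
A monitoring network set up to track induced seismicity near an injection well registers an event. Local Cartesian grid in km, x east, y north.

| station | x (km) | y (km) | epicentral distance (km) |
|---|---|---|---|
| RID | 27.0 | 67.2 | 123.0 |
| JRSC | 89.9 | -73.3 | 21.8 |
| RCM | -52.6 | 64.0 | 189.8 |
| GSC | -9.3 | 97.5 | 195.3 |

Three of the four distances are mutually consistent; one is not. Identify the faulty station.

Solve using three stations at a time. Using JRSC, RCM, GSC (subtract circle equations pairwise → linear system) gives (x, y) ≈ (69.8, -81.0).
Distances from that point to each station vs reported:
  RID: calculated 154.3 vs reported 123.0 → residual 31.3 km
  JRSC: calculated 21.6 vs reported 21.8 → residual 0.2 km
  RCM: calculated 189.8 vs reported 189.8 → residual 0.0 km
  GSC: calculated 195.3 vs reported 195.3 → residual 0.0 km
JRSC, RCM, GSC are mutually consistent (residuals ≈ 0); RID is off by 31.3 km.

RID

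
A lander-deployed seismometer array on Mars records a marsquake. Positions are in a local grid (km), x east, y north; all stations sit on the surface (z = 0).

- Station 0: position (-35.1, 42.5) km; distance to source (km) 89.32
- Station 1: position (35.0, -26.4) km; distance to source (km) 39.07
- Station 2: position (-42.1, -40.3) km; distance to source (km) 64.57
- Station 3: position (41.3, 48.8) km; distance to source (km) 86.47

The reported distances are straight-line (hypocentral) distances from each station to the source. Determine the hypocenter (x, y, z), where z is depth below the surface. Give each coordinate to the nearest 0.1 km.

(12.3, -26.2, 31.8)

Each station gives a sphere (x−x_i)² + (y−y_i)² + z² = d_i² (stations at z=0).
Subtracting the Station 0 sphere from Station 1 and Station 2: z² cancels, leaving linear equations in x and y:
140.2 x − 137.8 y = 5335.30
-14.0 x − 165.6 y = 4167.02
Solving: x ≈ 12.300, y ≈ -26.203 km (keep extra digits for the depth step; rounded: 12.3, -26.2).
Then from the Station 0 sphere: z² = 89.32² − (x + 35.1)² − (y − 42.5)² with x = 12.300, y = -26.203, so z ≈ 31.799 ≈ 31.8 km.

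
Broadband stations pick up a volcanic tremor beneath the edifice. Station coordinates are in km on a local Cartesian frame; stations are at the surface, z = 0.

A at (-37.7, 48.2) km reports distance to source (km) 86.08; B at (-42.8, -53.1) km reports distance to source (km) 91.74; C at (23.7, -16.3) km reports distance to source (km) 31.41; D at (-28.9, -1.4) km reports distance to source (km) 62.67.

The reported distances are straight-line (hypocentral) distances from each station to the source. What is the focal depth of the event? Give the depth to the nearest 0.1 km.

Each station gives a sphere (x−x_i)² + (y−y_i)² + z² = d_i² (stations at z=0).
Subtracting the A sphere from B and C: z² cancels, leaving linear equations in x and y:
-10.2 x − 202.6 y = -99.54
122.8 x − 129.0 y = 3506.03
Solving: x ≈ 27.607, y ≈ -0.899 km (keep extra digits for the depth step; rounded: 27.6, -0.9).
Then from the A sphere: z² = 86.08² − (x + 37.7)² − (y − 48.2)² with x = 27.607, y = -0.899, so z ≈ 27.093 ≈ 27.1 km.

27.1 km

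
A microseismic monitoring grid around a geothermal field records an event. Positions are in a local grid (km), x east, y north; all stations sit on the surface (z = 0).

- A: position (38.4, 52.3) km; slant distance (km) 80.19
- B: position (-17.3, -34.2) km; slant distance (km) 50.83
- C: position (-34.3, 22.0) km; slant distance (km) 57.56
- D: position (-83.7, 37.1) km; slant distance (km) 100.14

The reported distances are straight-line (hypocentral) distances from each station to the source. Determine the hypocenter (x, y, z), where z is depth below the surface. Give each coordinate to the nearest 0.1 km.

Each station gives a sphere (x−x_i)² + (y−y_i)² + z² = d_i² (stations at z=0).
Subtracting the A sphere from B and C: z² cancels, leaving linear equations in x and y:
-111.4 x − 173.0 y = 1105.83
-145.4 x − 60.6 y = 567.92
Solving: x ≈ -1.697, y ≈ -5.299 km (keep extra digits for the depth step; rounded: -1.7, -5.3).
Then from the A sphere: z² = 80.19² − (x − 38.4)² − (y − 52.3)² with x = -1.697, y = -5.299, so z ≈ 38.795 ≈ 38.8 km.

(-1.7, -5.3, 38.8)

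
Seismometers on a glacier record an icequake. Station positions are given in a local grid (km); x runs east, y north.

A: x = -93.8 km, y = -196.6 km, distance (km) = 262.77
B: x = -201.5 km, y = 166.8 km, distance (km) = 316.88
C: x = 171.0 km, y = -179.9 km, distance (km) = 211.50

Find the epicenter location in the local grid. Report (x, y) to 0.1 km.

Circle about each station: (x + 93.8)² + (y + 196.6)² = 262.77²; (x + 201.5)² + (y − 166.8)² = 316.88²; (x − 171.0)² + (y + 179.9)² = 211.50².
Subtracting the A equation from the B and C equations removes the quadratic terms:
-215.4 x + 726.8 y = -10390.37
529.6 x + 33.4 y = 38470.83
Solving the 2×2 system: x ≈ 72.2, y ≈ 7.1 km.

72.2 km east, 7.1 km north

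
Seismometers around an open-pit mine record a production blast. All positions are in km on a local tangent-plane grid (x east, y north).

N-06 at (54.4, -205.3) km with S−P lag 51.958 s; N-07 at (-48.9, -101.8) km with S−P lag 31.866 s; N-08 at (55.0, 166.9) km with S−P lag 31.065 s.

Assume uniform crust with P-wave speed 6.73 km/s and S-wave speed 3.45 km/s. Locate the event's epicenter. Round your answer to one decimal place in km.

(-153.8, 97.9)

Distance from S−P lag: d = Δt · v_P v_S / (v_P − v_S) = Δt · (6.73·3.45)/(6.73−3.45) ≈ 7.0788·Δt.
So d_N-06 = 367.80, d_N-07 = 225.57, d_N-08 = 219.90 km.
Circle about each station: (x − 54.4)² + (y + 205.3)² = 367.80²; (x + 48.9)² + (y + 101.8)² = 225.57²; (x − 55.0)² + (y − 166.9)² = 219.90².
Subtracting the N-06 equation from the N-07 and N-08 equations removes the quadratic terms:
-206.6 x + 207.0 y = 52042.02
1.2 x + 744.4 y = 72693.99
Solving the 2×2 system: x ≈ -153.8, y ≈ 97.9 km.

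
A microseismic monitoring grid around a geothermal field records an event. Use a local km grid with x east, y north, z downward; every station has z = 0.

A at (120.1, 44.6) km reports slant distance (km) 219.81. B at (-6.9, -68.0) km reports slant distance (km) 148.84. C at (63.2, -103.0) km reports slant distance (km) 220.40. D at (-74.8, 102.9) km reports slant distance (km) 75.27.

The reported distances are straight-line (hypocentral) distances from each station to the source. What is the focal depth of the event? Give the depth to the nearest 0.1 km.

Each station gives a sphere (x−x_i)² + (y−y_i)² + z² = d_i² (stations at z=0).
Subtracting the A sphere from B and C: z² cancels, leaving linear equations in x and y:
-254.0 x − 225.2 y = 14421.53
-113.8 x − 295.2 y = -2069.65
Solving: x ≈ -95.705, y ≈ 43.905 km (keep extra digits for the depth step; rounded: -95.7, 43.9).
Then from the A sphere: z² = 219.81² − (x − 120.1)² − (y − 44.6)² with x = -95.705, y = 43.905, so z ≈ 41.763 ≈ 41.8 km.

depth ≈ 41.8 km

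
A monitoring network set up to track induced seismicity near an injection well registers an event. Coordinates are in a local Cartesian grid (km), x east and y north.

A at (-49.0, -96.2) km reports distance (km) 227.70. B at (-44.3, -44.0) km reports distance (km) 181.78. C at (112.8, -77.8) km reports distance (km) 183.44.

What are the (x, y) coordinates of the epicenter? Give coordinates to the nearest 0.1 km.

x ≈ 66.9 km, y ≈ 99.8 km

Circle about each station: (x + 49.0)² + (y + 96.2)² = 227.70²; (x + 44.3)² + (y + 44.0)² = 181.78²; (x − 112.8)² + (y + 77.8)² = 183.44².
Subtracting the A equation from the B and C equations removes the quadratic terms:
9.4 x + 104.4 y = 11046.37
323.6 x + 36.8 y = 25318.30
Solving the 2×2 system: x ≈ 66.9, y ≈ 99.8 km.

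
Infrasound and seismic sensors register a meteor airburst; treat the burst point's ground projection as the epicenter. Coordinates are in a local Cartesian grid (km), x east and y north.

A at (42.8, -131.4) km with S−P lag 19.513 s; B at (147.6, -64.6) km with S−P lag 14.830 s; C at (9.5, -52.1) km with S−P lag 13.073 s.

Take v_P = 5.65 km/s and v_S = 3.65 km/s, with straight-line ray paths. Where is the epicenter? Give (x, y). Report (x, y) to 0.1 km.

x ≈ 71.1 km, y ≈ 67.8 km

Distance from S−P lag: d = Δt · v_P v_S / (v_P − v_S) = Δt · (5.65·3.65)/(5.65−3.65) ≈ 10.3112·Δt.
So d_A = 201.20, d_B = 152.92, d_C = 134.80 km.
Circle about each station: (x − 42.8)² + (y + 131.4)² = 201.20²; (x − 147.6)² + (y + 64.6)² = 152.92²; (x − 9.5)² + (y + 52.1)² = 134.80².
Subtracting the A equation from the B and C equations removes the quadratic terms:
209.6 x + 133.6 y = 23958.03
-66.6 x + 158.6 y = 6017.26
Solving the 2×2 system: x ≈ 71.1, y ≈ 67.8 km.
Check against A (with the unrounded x, y): √((x − 42.8)²+(y + 131.4)²) = 201.19 ≈ 201.20 km. ✓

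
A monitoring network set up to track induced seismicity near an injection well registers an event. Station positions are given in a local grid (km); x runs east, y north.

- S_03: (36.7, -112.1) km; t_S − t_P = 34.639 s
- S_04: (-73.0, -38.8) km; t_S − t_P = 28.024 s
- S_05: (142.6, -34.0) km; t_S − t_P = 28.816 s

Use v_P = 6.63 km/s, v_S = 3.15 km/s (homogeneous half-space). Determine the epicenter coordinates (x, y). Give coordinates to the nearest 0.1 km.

28.1 km east, 95.6 km north

Distance from S−P lag: d = Δt · v_P v_S / (v_P − v_S) = Δt · (6.63·3.15)/(6.63−3.15) ≈ 6.0013·Δt.
So d_S_03 = 207.88, d_S_04 = 168.18, d_S_05 = 172.93 km.
Circle about each station: (x − 36.7)² + (y + 112.1)² = 207.88²; (x + 73.0)² + (y + 38.8)² = 168.18²; (x − 142.6)² + (y + 34.0)² = 172.93².
Subtracting pairs of circle equations eliminates x²+y² and gives linear equations (the radical axes):
-219.4 x + 146.6 y = 7850.72
211.8 x + 156.2 y = 20886.77
Solving the 2×2 system: x ≈ 28.1, y ≈ 95.6 km.
Check against S_03 (with the unrounded x, y): √((x − 36.7)²+(y + 112.1)²) = 207.89 ≈ 207.88 km. ✓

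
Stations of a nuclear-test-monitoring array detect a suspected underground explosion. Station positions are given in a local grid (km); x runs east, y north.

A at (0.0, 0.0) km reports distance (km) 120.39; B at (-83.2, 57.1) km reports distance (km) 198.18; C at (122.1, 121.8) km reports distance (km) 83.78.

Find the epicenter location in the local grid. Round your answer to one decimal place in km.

x ≈ 114.1 km, y ≈ 38.4 km

Circle about each station: x² + y² = 120.39²; (x + 83.2)² + (y − 57.1)² = 198.18²; (x − 122.1)² + (y − 121.8)² = 83.78².
Subtracting the A equation from the B and C equations removes the quadratic terms:
-166.4 x + 114.2 y = -14598.91
244.2 x + 243.6 y = 37218.31
Solving the 2×2 system: x ≈ 114.1, y ≈ 38.4 km.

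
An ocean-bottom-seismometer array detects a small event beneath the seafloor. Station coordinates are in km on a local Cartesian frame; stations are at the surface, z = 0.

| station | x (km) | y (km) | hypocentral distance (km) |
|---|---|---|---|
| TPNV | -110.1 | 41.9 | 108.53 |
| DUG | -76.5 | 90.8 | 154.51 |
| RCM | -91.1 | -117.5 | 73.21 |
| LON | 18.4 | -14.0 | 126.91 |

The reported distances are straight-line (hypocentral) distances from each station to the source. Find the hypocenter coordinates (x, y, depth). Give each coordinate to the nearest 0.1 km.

(-93.6, -57.1, 41.3)

Each station gives a sphere (x−x_i)² + (y−y_i)² + z² = d_i² (stations at z=0).
Subtracting the TPNV sphere from DUG and RCM: z² cancels, leaving linear equations in x and y:
67.2 x + 97.8 y = -11875.31
38.0 x − 318.8 y = 14646.90
Solving: x ≈ -93.612, y ≈ -57.102 km (keep extra digits for the depth step; rounded: -93.6, -57.1).
Then from the TPNV sphere: z² = 108.53² − (x + 110.1)² − (y − 41.9)² with x = -93.612, y = -57.102, so z ≈ 41.298 ≈ 41.3 km.
Check against LON (with the unrounded solution): distance 126.93 ≈ 126.91 km. ✓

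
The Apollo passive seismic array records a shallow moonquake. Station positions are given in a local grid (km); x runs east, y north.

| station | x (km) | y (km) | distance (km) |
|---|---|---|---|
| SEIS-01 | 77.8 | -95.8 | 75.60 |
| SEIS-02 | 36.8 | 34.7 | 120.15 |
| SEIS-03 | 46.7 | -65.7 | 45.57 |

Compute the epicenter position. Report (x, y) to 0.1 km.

Circle about each station: (x − 77.8)² + (y + 95.8)² = 75.60²; (x − 36.8)² + (y − 34.7)² = 120.15²; (x − 46.7)² + (y + 65.7)² = 45.57².
Subtracting the SEIS-01 equation from the SEIS-02 and SEIS-03 equations removes the quadratic terms:
-82.0 x + 261.0 y = -21392.81
-62.2 x + 60.2 y = -5094.36
Solving the 2×2 system: x ≈ 3.7, y ≈ -80.8 km.
Check against SEIS-01 (with the unrounded x, y): √((x − 77.8)²+(y + 95.8)²) = 75.60 ≈ 75.60 km. ✓

x ≈ 3.7 km, y ≈ -80.8 km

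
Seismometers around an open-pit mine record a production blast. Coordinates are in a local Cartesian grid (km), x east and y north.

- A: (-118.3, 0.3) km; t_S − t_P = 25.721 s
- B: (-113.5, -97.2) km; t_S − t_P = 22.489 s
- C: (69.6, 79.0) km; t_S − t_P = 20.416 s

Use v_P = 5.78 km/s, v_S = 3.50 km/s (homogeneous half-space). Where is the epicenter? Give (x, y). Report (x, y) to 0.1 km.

x ≈ 86.0 km, y ≈ -101.4 km

Distance from S−P lag: d = Δt · v_P v_S / (v_P − v_S) = Δt · (5.78·3.50)/(5.78−3.50) ≈ 8.8728·Δt.
So d_A = 228.22, d_B = 199.54, d_C = 181.15 km.
Circle about each station: (x + 118.3)² + (y − 0.3)² = 228.22²; (x + 113.5)² + (y + 97.2)² = 199.54²; (x − 69.6)² + (y − 79.0)² = 181.15².
Subtracting the A equation from the B and C equations removes the quadratic terms:
9.6 x − 195.0 y = 20603.27
375.8 x + 157.4 y = 16359.23
Solving the 2×2 system: x ≈ 86.0, y ≈ -101.4 km.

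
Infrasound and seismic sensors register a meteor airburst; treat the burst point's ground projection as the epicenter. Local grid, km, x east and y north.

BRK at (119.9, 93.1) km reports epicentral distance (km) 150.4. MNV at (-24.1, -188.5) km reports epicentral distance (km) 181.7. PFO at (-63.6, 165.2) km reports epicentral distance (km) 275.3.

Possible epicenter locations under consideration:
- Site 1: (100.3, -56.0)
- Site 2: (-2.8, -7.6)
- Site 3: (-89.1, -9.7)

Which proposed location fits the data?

For each candidate, compare |candidate − station| to the reported distance:
Site 1: residuals BRK 0.0, MNV 0.0, PFO 0.0 → max 0.0 km
Site 2: residuals BRK 8.3, MNV 0.4, PFO 92.1 → max 92.1 km
Site 3: residuals BRK 82.5, MNV 8.5, PFO 98.6 → max 98.6 km
Only Site 1 has all residuals ≈ 0.

Site 1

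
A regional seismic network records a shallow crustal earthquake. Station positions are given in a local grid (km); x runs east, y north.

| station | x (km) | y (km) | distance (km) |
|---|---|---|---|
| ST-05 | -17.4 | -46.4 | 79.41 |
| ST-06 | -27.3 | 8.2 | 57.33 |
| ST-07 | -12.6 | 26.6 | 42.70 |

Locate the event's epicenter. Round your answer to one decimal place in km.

29.2 km east, 17.9 km north

Circle about each station: (x + 17.4)² + (y + 46.4)² = 79.41²; (x + 27.3)² + (y − 8.2)² = 57.33²; (x + 12.6)² + (y − 26.6)² = 42.70².
Subtracting pairs of circle equations eliminates x²+y² and gives linear equations (the radical axes):
-19.8 x + 109.2 y = 1376.03
9.6 x + 146.0 y = 2893.26
Solving the 2×2 system: x ≈ 29.2, y ≈ 17.9 km.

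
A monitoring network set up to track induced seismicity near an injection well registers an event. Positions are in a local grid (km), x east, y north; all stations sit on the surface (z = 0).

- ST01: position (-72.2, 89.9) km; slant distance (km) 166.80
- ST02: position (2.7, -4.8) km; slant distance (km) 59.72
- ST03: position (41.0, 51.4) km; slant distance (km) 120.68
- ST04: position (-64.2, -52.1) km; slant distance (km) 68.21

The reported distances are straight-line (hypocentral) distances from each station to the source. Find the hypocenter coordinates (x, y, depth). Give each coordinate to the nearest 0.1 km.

Each station gives a sphere (x−x_i)² + (y−y_i)² + z² = d_i² (stations at z=0).
Subtracting the ST01 sphere from ST02 and ST03: z² cancels, leaving linear equations in x and y:
149.8 x − 189.4 y = 10991.24
226.4 x − 77.0 y = 4286.69
Solving: x ≈ -1.098, y ≈ -58.901 km (keep extra digits for the depth step; rounded: -1.1, -58.9).
Then from the ST01 sphere: z² = 166.80² − (x + 72.2)² − (y − 89.9)² with x = -1.098, y = -58.901, so z ≈ 25.000 ≈ 25.0 km.

(-1.1, -58.9, 25.0)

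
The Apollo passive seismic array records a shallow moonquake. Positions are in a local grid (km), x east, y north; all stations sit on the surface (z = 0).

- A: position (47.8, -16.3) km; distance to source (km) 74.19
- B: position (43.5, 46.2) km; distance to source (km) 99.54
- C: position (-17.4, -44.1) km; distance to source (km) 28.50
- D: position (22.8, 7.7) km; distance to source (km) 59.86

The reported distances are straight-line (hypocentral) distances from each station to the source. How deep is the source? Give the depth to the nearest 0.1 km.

Each station gives a sphere (x−x_i)² + (y−y_i)² + z² = d_i² (stations at z=0).
Subtracting the A sphere from B and C: z² cancels, leaving linear equations in x and y:
-8.6 x + 125.0 y = -2927.90
-130.4 x − 55.6 y = 4388.95
Solving: x ≈ -22.996, y ≈ -25.005 km (keep extra digits for the depth step; rounded: -23.0, -25.0).
Then from the A sphere: z² = 74.19² − (x − 47.8)² − (y + 16.3)² with x = -22.996, y = -25.005, so z ≈ 20.404 ≈ 20.4 km.
Check against D (with the unrounded solution): distance 59.86 ≈ 59.86 km. ✓

depth ≈ 20.4 km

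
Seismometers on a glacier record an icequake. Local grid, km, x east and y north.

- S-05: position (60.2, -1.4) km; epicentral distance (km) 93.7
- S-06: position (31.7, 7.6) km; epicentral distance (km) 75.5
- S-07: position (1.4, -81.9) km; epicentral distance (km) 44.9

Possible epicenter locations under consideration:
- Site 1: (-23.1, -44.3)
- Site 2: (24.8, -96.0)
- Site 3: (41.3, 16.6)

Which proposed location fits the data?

For each candidate, compare |candidate − station| to the reported distance:
Site 1: residuals S-05 0.0, S-06 0.0, S-07 0.0 → max 0.0 km
Site 2: residuals S-05 7.3, S-06 28.3, S-07 17.6 → max 28.3 km
Site 3: residuals S-05 67.6, S-06 62.3, S-07 61.4 → max 67.6 km
Only Site 1 has all residuals ≈ 0.

Site 1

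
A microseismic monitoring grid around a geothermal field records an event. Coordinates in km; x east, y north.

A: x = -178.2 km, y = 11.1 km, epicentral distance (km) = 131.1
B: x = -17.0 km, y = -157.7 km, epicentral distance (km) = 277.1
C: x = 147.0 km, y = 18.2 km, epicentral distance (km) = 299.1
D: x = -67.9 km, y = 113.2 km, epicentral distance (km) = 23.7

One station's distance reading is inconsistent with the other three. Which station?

Solve using three stations at a time. Using A, B, D (subtract circle equations pairwise → linear system) gives (x, y) ≈ (-91.3, 109.3).
Distances from that point to each station vs reported:
  A: calculated 131.1 vs reported 131.1 → residual 0.0 km
  B: calculated 277.1 vs reported 277.1 → residual 0.0 km
  C: calculated 255.1 vs reported 299.1 → residual 44.0 km
  D: calculated 23.7 vs reported 23.7 → residual 0.0 km
A, B, D are mutually consistent (residuals ≈ 0); C is off by 44.0 km.

C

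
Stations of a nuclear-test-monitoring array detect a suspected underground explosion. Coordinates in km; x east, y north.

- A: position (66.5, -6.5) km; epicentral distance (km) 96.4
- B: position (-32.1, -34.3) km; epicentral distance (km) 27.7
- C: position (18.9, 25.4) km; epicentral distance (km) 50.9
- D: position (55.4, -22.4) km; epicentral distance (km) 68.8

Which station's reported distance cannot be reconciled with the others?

A

Solve using three stations at a time. Using B, C, D (subtract circle equations pairwise → linear system) gives (x, y) ≈ (-12.9, -14.3).
Distances from that point to each station vs reported:
  A: calculated 79.8 vs reported 96.4 → residual 16.6 km
  B: calculated 27.7 vs reported 27.7 → residual 0.0 km
  C: calculated 50.9 vs reported 50.9 → residual 0.0 km
  D: calculated 68.8 vs reported 68.8 → residual 0.0 km
B, C, D are mutually consistent (residuals ≈ 0); A is off by 16.6 km.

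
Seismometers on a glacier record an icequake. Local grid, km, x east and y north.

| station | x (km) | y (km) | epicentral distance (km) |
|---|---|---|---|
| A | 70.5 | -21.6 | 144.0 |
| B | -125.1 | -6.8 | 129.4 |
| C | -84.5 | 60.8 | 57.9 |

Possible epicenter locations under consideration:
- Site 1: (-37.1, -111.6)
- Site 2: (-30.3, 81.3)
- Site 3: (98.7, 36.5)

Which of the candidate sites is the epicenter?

Site 2

For each candidate, compare |candidate − station| to the reported distance:
Site 1: residuals A 3.7, B 7.4, C 120.9 → max 120.9 km
Site 2: residuals A 0.0, B 0.0, C 0.0 → max 0.0 km
Site 3: residuals A 79.4, B 98.6, C 126.9 → max 126.9 km
Only Site 2 has all residuals ≈ 0.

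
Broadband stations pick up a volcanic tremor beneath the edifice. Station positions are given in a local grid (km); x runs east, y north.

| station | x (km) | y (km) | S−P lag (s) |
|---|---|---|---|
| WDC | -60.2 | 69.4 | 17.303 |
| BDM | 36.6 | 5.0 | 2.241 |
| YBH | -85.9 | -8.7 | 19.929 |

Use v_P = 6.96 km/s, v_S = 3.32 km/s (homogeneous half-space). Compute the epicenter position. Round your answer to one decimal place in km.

37.5 km east, 19.2 km north

Distance from S−P lag: d = Δt · v_P v_S / (v_P − v_S) = Δt · (6.96·3.32)/(6.96−3.32) ≈ 6.3481·Δt.
So d_WDC = 109.84, d_BDM = 14.23, d_YBH = 126.51 km.
Circle about each station: (x + 60.2)² + (y − 69.4)² = 109.84²; (x − 36.6)² + (y − 5.0)² = 14.23²; (x + 85.9)² + (y + 8.7)² = 126.51².
Subtracting the WDC equation from the BDM and YBH equations removes the quadratic terms:
193.6 x − 128.8 y = 4786.49
-51.4 x − 156.2 y = -4925.85
Solving the 2×2 system: x ≈ 37.5, y ≈ 19.2 km.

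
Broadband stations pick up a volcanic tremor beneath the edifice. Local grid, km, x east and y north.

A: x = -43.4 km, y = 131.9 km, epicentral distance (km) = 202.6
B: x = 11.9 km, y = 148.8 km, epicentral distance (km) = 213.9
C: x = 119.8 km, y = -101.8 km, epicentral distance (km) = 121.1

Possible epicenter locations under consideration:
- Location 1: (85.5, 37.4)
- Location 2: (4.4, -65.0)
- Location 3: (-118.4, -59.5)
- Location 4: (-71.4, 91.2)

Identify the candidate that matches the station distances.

Location 2

For each candidate, compare |candidate − station| to the reported distance:
Location 1: residuals A 42.8, B 80.4, C 22.3 → max 80.4 km
Location 2: residuals A 0.0, B 0.0, C 0.0 → max 0.0 km
Location 3: residuals A 3.0, B 31.8, C 120.8 → max 120.8 km
Location 4: residuals A 153.2, B 112.6, C 150.6 → max 153.2 km
Only Location 2 has all residuals ≈ 0.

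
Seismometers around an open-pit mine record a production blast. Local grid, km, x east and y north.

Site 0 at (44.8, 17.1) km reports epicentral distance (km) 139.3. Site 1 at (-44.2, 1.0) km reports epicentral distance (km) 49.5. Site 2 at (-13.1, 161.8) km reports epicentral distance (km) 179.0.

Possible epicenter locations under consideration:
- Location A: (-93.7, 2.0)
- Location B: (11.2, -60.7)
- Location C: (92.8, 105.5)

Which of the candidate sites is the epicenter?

Location A

For each candidate, compare |candidate − station| to the reported distance:
Location A: residuals Site 0 0.0, Site 1 0.0, Site 2 0.0 → max 0.0 km
Location B: residuals Site 0 54.6, Site 1 33.4, Site 2 44.8 → max 54.6 km
Location C: residuals Site 0 38.7, Site 1 122.8, Site 2 59.1 → max 122.8 km
Only Location A has all residuals ≈ 0.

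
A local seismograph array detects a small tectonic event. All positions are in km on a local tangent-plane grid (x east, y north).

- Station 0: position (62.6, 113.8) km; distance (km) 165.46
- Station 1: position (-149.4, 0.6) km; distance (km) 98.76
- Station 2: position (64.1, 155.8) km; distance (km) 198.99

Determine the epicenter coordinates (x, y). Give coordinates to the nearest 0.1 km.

Circle about each station: (x − 62.6)² + (y − 113.8)² = 165.46²; (x + 149.4)² + (y − 0.6)² = 98.76²; (x − 64.1)² + (y − 155.8)² = 198.99².
Subtracting pairs of circle equations eliminates x²+y² and gives linear equations (the radical axes):
-424.0 x − 226.4 y = 23074.99
3.0 x + 84.0 y = -706.76
Solving the 2×2 system: x ≈ -50.9, y ≈ -6.6 km.

(-50.9, -6.6)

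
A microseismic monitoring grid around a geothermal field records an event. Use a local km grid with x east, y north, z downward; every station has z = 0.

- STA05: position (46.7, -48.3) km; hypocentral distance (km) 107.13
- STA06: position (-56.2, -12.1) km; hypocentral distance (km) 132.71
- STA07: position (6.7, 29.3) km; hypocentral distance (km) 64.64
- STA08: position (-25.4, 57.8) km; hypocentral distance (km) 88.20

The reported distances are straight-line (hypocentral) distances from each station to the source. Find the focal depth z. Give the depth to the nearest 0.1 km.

depth ≈ 38.3 km

Each station gives a sphere (x−x_i)² + (y−y_i)² + z² = d_i² (stations at z=0).
Subtracting the STA05 sphere from STA06 and STA07: z² cancels, leaving linear equations in x and y:
-205.8 x + 72.4 y = -7344.04
-80.0 x + 155.2 y = 3688.11
Solving: x ≈ 53.802, y ≈ 51.496 km (keep extra digits for the depth step; rounded: 53.8, 51.5).
Then from the STA05 sphere: z² = 107.13² − (x − 46.7)² − (y + 48.3)² with x = 53.802, y = 51.496, so z ≈ 38.303 ≈ 38.3 km.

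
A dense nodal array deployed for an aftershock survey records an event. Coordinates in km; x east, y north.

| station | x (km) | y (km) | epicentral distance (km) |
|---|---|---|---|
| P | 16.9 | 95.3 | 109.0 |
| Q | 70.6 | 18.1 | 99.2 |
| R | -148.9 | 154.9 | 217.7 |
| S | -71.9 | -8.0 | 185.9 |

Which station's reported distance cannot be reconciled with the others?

P

Solve using three stations at a time. Using Q, R, S (subtract circle equations pairwise → linear system) gives (x, y) ≈ (65.5, 117.2).
Distances from that point to each station vs reported:
  P: calculated 53.3 vs reported 109.0 → residual 55.7 km
  Q: calculated 99.2 vs reported 99.2 → residual 0.0 km
  R: calculated 217.7 vs reported 217.7 → residual 0.0 km
  S: calculated 185.9 vs reported 185.9 → residual 0.0 km
Q, R, S are mutually consistent (residuals ≈ 0); P is off by 55.7 km.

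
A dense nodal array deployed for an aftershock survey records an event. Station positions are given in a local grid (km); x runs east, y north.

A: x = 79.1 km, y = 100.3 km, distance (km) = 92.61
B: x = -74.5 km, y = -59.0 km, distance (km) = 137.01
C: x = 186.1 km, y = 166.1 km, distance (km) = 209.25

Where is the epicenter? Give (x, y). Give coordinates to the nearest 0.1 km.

Circle about each station: (x − 79.1)² + (y − 100.3)² = 92.61²; (x + 74.5)² + (y + 59.0)² = 137.01²; (x − 186.1)² + (y − 166.1)² = 209.25².
Subtracting the A equation from the B and C equations removes the quadratic terms:
-307.2 x − 318.6 y = -17480.78
214.0 x + 131.6 y = 10696.57
Solving the 2×2 system: x ≈ 39.9, y ≈ 16.4 km.

39.9 km east, 16.4 km north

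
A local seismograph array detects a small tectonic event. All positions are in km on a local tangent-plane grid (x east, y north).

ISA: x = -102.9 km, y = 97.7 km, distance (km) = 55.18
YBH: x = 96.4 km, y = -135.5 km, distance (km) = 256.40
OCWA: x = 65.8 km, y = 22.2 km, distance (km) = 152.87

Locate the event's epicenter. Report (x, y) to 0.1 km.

x ≈ -85.3 km, y ≈ 45.4 km

Circle about each station: (x + 102.9)² + (y − 97.7)² = 55.18²; (x − 96.4)² + (y + 135.5)² = 256.40²; (x − 65.8)² + (y − 22.2)² = 152.87².
Subtracting the ISA equation from the YBH and OCWA equations removes the quadratic terms:
398.6 x − 466.4 y = -55176.62
337.4 x − 151.0 y = -35635.62
Solving the 2×2 system: x ≈ -85.3, y ≈ 45.4 km.
Check against ISA (with the unrounded x, y): √((x + 102.9)²+(y − 97.7)²) = 55.18 ≈ 55.18 km. ✓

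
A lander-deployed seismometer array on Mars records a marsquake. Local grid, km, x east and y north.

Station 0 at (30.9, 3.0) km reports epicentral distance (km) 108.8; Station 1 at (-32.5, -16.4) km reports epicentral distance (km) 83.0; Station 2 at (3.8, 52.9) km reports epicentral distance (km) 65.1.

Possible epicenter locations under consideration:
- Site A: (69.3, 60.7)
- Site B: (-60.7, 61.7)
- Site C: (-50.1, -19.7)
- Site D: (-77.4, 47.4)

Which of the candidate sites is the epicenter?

Site B

For each candidate, compare |candidate − station| to the reported distance:
Site A: residuals Station 0 39.5, Station 1 44.7, Station 2 0.9 → max 44.7 km
Site B: residuals Station 0 0.0, Station 1 0.0, Station 2 0.0 → max 0.0 km
Site C: residuals Station 0 24.7, Station 1 65.1, Station 2 25.3 → max 65.1 km
Site D: residuals Station 0 8.2, Station 1 5.0, Station 2 16.3 → max 16.3 km
Only Site B has all residuals ≈ 0.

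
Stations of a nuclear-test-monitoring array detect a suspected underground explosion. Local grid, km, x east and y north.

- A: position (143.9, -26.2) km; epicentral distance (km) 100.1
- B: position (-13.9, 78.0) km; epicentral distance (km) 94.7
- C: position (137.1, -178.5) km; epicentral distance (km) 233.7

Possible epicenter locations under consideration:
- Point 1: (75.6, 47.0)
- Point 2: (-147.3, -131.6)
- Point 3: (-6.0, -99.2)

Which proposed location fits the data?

For each candidate, compare |candidate − station| to the reported distance:
Point 1: residuals A 0.0, B 0.0, C 0.0 → max 0.0 km
Point 2: residuals A 209.6, B 153.8, C 54.5 → max 209.6 km
Point 3: residuals A 66.6, B 82.7, C 70.1 → max 82.7 km
Only Point 1 has all residuals ≈ 0.

Point 1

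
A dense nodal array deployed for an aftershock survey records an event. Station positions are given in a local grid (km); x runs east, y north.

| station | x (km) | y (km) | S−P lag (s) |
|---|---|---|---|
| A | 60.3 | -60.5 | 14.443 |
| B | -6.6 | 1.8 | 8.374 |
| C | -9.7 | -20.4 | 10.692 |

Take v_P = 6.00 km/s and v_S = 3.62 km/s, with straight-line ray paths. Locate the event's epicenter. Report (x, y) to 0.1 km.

Distance from S−P lag: d = Δt · v_P v_S / (v_P − v_S) = Δt · (6.00·3.62)/(6.00−3.62) ≈ 9.1261·Δt.
So d_A = 131.81, d_B = 76.42, d_C = 97.58 km.
Circle about each station: (x − 60.3)² + (y + 60.5)² = 131.81²; (x + 6.6)² + (y − 1.8)² = 76.42²; (x + 9.7)² + (y + 20.4)² = 97.58².
Subtracting the A equation from the B and C equations removes the quadratic terms:
-133.8 x + 124.6 y = 4284.32
-140.0 x + 80.2 y = 1065.93
Solving the 2×2 system: x ≈ 31.4, y ≈ 68.1 km.
Check against A (with the unrounded x, y): √((x − 60.3)²+(y + 60.5)²) = 131.81 ≈ 131.81 km. ✓

x ≈ 31.4 km, y ≈ 68.1 km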